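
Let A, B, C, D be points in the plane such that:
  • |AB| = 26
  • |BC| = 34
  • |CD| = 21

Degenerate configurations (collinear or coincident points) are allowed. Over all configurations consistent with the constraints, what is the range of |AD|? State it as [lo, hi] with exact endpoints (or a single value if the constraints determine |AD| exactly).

|AD| ∈ [0, 81]  (≈ [0.0000, 81.0000])

|AB| ∈ {26}
|BC| ∈ {34}
|CD| ∈ {21}
|AC| ∈ [8, 60]
|BD| ∈ [13, 55]
|AD| ∈ [0, 81]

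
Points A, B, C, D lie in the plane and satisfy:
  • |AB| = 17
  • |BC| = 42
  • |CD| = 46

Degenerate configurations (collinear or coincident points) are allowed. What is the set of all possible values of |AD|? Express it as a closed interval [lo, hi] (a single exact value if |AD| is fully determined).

|AD| ∈ [0, 105]  (≈ [0.0000, 105.0000])

|AB| ∈ {17}
|BC| ∈ {42}
|CD| ∈ {46}
|AC| ∈ [25, 59]
|BD| ∈ [4, 88]
|AD| ∈ [0, 105]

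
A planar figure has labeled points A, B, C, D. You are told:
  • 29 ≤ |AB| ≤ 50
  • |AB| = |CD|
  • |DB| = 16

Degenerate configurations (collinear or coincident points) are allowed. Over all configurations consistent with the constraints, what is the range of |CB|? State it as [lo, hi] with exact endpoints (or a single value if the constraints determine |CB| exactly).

|AB| ∈ [29, 50]
|BD| ∈ {16}
|CD| ∈ [29, 50]
|AD| ∈ [13, 66]
|BC| ∈ [13, 66]
|AC| ∈ [0, 116]

|CB| ∈ [13, 66]  (≈ [13.0000, 66.0000])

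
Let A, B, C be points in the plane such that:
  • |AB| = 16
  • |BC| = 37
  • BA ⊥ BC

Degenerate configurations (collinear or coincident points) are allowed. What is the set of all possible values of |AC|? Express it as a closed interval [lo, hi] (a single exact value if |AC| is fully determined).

|AC| = 5·√(65)  (≈ 40.3113)

|AB| ∈ {16}
|BC| ∈ {37}
|AC| ∈ {5·√(65)}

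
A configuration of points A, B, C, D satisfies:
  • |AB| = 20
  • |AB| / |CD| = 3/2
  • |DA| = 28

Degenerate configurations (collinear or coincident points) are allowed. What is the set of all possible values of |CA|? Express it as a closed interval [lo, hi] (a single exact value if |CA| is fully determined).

|AB| ∈ {20}
|AD| ∈ {28}
|CD| ∈ {40/3}
|BD| ∈ [8, 48]
|AC| ∈ [44/3, 124/3]
|BC| ∈ [0, 184/3]

|CA| ∈ [44/3, 124/3]  (≈ [14.6667, 41.3333])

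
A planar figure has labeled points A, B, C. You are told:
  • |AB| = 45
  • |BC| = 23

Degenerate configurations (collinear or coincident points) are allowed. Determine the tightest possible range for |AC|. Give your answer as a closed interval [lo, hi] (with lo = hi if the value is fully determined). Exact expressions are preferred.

|AC| ∈ [22, 68]  (≈ [22.0000, 68.0000])

|AB| ∈ {45}
|BC| ∈ {23}
|AC| ∈ [22, 68]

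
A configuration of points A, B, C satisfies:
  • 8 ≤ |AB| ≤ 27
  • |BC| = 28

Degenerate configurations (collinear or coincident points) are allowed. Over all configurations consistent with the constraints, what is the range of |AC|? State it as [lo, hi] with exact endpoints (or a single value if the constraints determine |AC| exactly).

|AC| ∈ [1, 55]  (≈ [1.0000, 55.0000])

|AB| ∈ [8, 27]
|BC| ∈ {28}
|AC| ∈ [1, 55]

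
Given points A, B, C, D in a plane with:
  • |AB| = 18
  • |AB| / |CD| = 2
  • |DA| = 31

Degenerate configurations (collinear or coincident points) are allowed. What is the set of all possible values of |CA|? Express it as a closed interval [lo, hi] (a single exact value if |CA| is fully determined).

|CA| ∈ [22, 40]  (≈ [22.0000, 40.0000])

|AB| ∈ {18}
|AD| ∈ {31}
|CD| ∈ {9}
|BD| ∈ [13, 49]
|AC| ∈ [22, 40]
|BC| ∈ [4, 58]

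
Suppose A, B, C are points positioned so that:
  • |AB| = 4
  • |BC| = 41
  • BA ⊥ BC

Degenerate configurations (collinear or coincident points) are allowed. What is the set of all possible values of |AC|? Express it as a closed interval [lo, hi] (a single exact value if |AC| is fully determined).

|AC| = √(1697)  (≈ 41.1947)

|AB| ∈ {4}
|BC| ∈ {41}
|AC| ∈ {√(1697)}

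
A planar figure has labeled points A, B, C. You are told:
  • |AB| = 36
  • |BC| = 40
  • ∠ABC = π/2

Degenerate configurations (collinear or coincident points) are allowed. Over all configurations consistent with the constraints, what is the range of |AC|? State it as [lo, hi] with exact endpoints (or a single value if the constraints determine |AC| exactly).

|AC| = 4·√(181)  (≈ 53.8145)

|AB| ∈ {36}
|BC| ∈ {40}
|AC| ∈ {4·√(181)}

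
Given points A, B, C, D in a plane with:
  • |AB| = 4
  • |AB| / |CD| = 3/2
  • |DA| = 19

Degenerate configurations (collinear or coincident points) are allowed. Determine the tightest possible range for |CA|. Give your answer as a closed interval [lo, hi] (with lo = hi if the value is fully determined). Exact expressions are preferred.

|CA| ∈ [49/3, 65/3]  (≈ [16.3333, 21.6667])

|AB| ∈ {4}
|AD| ∈ {19}
|CD| ∈ {8/3}
|BD| ∈ [15, 23]
|AC| ∈ [49/3, 65/3]
|BC| ∈ [37/3, 77/3]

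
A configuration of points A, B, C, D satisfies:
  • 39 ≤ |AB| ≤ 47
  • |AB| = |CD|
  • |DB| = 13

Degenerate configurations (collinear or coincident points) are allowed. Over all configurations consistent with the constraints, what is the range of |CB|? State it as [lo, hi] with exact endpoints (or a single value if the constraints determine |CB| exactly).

|AB| ∈ [39, 47]
|BD| ∈ {13}
|CD| ∈ [39, 47]
|AD| ∈ [26, 60]
|BC| ∈ [26, 60]
|AC| ∈ [0, 107]

|CB| ∈ [26, 60]  (≈ [26.0000, 60.0000])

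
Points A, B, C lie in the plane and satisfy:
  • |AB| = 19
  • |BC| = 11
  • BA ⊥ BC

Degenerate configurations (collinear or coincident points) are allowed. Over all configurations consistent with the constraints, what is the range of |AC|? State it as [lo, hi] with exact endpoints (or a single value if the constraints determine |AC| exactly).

|AC| = √(482)  (≈ 21.9545)

|AB| ∈ {19}
|BC| ∈ {11}
|AC| ∈ {√(482)}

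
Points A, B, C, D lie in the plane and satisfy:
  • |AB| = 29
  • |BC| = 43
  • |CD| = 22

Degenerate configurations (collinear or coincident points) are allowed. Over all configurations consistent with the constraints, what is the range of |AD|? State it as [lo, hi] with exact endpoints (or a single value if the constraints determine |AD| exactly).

|AD| ∈ [0, 94]  (≈ [0.0000, 94.0000])

|AB| ∈ {29}
|BC| ∈ {43}
|CD| ∈ {22}
|AC| ∈ [14, 72]
|BD| ∈ [21, 65]
|AD| ∈ [0, 94]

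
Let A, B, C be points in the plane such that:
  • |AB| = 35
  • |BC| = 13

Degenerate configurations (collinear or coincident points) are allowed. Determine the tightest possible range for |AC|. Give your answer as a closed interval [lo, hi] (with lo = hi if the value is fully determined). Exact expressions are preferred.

|AB| ∈ {35}
|BC| ∈ {13}
|AC| ∈ [22, 48]

|AC| ∈ [22, 48]  (≈ [22.0000, 48.0000])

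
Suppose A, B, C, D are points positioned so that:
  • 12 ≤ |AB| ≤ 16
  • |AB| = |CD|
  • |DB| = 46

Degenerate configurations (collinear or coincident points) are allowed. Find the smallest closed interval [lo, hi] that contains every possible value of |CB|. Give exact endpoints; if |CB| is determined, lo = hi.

|AB| ∈ [12, 16]
|BD| ∈ {46}
|CD| ∈ [12, 16]
|AD| ∈ [30, 62]
|BC| ∈ [30, 62]
|AC| ∈ [14, 78]

|CB| ∈ [30, 62]  (≈ [30.0000, 62.0000])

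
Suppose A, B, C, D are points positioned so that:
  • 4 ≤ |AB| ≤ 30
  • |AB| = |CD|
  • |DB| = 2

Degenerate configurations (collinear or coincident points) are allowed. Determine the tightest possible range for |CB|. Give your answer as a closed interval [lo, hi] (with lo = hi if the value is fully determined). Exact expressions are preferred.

|CB| ∈ [2, 32]  (≈ [2.0000, 32.0000])

|AB| ∈ [4, 30]
|BD| ∈ {2}
|CD| ∈ [4, 30]
|AD| ∈ [2, 32]
|BC| ∈ [2, 32]
|AC| ∈ [0, 62]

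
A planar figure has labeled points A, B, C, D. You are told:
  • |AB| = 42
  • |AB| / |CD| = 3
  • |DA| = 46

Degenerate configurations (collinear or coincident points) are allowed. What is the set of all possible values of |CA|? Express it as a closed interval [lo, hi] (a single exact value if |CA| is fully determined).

|AB| ∈ {42}
|AD| ∈ {46}
|CD| ∈ {14}
|BD| ∈ [4, 88]
|AC| ∈ [32, 60]
|BC| ∈ [0, 102]

|CA| ∈ [32, 60]  (≈ [32.0000, 60.0000])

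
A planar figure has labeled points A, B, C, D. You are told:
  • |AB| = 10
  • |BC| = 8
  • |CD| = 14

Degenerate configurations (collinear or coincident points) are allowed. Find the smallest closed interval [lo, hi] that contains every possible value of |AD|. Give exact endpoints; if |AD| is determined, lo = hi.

|AD| ∈ [0, 32]  (≈ [0.0000, 32.0000])

|AB| ∈ {10}
|BC| ∈ {8}
|CD| ∈ {14}
|AC| ∈ [2, 18]
|BD| ∈ [6, 22]
|AD| ∈ [0, 32]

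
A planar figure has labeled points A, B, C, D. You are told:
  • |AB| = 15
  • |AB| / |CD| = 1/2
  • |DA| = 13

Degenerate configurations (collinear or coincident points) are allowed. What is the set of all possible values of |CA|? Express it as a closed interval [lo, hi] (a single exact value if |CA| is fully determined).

|AB| ∈ {15}
|AD| ∈ {13}
|CD| ∈ {30}
|BD| ∈ [2, 28]
|AC| ∈ [17, 43]
|BC| ∈ [2, 58]

|CA| ∈ [17, 43]  (≈ [17.0000, 43.0000])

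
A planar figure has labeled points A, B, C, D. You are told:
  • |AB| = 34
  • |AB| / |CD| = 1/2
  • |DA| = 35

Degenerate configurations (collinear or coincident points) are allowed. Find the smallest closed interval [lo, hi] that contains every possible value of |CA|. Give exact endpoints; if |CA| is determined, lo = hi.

|AB| ∈ {34}
|AD| ∈ {35}
|CD| ∈ {68}
|BD| ∈ [1, 69]
|AC| ∈ [33, 103]
|BC| ∈ [0, 137]

|CA| ∈ [33, 103]  (≈ [33.0000, 103.0000])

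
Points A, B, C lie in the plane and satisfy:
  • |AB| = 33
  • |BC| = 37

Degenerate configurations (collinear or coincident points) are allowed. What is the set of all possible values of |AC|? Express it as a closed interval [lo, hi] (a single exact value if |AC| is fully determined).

|AB| ∈ {33}
|BC| ∈ {37}
|AC| ∈ [4, 70]

|AC| ∈ [4, 70]  (≈ [4.0000, 70.0000])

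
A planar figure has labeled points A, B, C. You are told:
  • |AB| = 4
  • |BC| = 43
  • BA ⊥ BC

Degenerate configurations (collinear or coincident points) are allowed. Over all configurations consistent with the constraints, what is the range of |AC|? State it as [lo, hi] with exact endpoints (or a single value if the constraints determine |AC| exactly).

|AB| ∈ {4}
|BC| ∈ {43}
|AC| ∈ {√(1865)}

|AC| = √(1865)  (≈ 43.1856)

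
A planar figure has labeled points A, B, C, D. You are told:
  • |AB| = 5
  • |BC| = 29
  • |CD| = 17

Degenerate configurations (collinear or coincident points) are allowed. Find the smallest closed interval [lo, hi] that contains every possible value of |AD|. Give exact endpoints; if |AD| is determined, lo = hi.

|AB| ∈ {5}
|BC| ∈ {29}
|CD| ∈ {17}
|AC| ∈ [24, 34]
|BD| ∈ [12, 46]
|AD| ∈ [7, 51]

|AD| ∈ [7, 51]  (≈ [7.0000, 51.0000])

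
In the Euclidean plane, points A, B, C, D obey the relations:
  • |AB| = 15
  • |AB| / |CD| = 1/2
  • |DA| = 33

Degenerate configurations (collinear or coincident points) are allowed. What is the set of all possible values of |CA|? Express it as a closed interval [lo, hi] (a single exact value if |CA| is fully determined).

|AB| ∈ {15}
|AD| ∈ {33}
|CD| ∈ {30}
|BD| ∈ [18, 48]
|AC| ∈ [3, 63]
|BC| ∈ [0, 78]

|CA| ∈ [3, 63]  (≈ [3.0000, 63.0000])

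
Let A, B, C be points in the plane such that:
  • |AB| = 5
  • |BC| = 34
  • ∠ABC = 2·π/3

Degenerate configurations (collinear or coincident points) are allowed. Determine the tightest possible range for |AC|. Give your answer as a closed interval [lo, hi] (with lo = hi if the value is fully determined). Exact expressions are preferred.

|AB| ∈ {5}
|BC| ∈ {34}
|AC| ∈ {√(1351)}

|AC| = √(1351)  (≈ 36.7560)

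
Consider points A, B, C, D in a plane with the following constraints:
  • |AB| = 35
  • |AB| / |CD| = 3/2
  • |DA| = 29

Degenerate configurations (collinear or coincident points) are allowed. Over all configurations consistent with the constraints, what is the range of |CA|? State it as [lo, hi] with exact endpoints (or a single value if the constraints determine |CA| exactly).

|CA| ∈ [17/3, 157/3]  (≈ [5.6667, 52.3333])

|AB| ∈ {35}
|AD| ∈ {29}
|CD| ∈ {70/3}
|BD| ∈ [6, 64]
|AC| ∈ [17/3, 157/3]
|BC| ∈ [0, 262/3]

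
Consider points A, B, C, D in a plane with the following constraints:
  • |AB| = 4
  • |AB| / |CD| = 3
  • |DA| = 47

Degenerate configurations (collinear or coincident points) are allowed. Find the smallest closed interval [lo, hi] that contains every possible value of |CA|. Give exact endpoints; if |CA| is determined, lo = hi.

|CA| ∈ [137/3, 145/3]  (≈ [45.6667, 48.3333])

|AB| ∈ {4}
|AD| ∈ {47}
|CD| ∈ {4/3}
|BD| ∈ [43, 51]
|AC| ∈ [137/3, 145/3]
|BC| ∈ [125/3, 157/3]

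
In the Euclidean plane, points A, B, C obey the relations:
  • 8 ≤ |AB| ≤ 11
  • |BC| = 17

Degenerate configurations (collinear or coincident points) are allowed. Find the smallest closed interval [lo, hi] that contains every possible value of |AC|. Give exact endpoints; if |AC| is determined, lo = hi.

|AB| ∈ [8, 11]
|BC| ∈ {17}
|AC| ∈ [6, 28]

|AC| ∈ [6, 28]  (≈ [6.0000, 28.0000])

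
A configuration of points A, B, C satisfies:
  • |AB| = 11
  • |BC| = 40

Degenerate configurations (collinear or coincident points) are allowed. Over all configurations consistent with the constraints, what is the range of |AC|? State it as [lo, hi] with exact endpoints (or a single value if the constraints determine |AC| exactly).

|AC| ∈ [29, 51]  (≈ [29.0000, 51.0000])

|AB| ∈ {11}
|BC| ∈ {40}
|AC| ∈ [29, 51]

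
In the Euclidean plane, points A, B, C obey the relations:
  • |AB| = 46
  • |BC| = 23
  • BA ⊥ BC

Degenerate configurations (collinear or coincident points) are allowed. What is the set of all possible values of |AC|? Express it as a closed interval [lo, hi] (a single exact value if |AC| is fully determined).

|AB| ∈ {46}
|BC| ∈ {23}
|AC| ∈ {23·√(5)}

|AC| = 23·√(5)  (≈ 51.4296)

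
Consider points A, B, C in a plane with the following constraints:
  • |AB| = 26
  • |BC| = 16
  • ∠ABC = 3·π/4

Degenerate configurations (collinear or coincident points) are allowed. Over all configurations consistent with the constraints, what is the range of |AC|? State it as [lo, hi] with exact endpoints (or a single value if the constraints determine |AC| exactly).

|AC| = 2·√(104·√(2) + 233)  (≈ 38.9912)

|AB| ∈ {26}
|BC| ∈ {16}
|AC| ∈ {2·√(104·√(2) + 233)}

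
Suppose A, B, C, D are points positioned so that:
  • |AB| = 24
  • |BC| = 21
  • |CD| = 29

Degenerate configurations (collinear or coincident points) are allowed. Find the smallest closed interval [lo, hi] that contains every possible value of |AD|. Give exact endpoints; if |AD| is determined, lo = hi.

|AB| ∈ {24}
|BC| ∈ {21}
|CD| ∈ {29}
|AC| ∈ [3, 45]
|BD| ∈ [8, 50]
|AD| ∈ [0, 74]

|AD| ∈ [0, 74]  (≈ [0.0000, 74.0000])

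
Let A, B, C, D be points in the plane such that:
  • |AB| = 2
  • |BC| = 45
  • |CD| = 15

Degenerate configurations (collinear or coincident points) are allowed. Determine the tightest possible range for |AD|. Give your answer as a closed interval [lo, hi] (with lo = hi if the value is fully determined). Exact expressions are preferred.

|AD| ∈ [28, 62]  (≈ [28.0000, 62.0000])

|AB| ∈ {2}
|BC| ∈ {45}
|CD| ∈ {15}
|AC| ∈ [43, 47]
|BD| ∈ [30, 60]
|AD| ∈ [28, 62]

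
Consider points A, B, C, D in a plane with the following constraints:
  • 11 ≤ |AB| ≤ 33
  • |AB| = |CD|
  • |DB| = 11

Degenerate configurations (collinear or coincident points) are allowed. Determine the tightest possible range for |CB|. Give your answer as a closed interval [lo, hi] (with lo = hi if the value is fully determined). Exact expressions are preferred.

|CB| ∈ [0, 44]  (≈ [0.0000, 44.0000])

|AB| ∈ [11, 33]
|BD| ∈ {11}
|CD| ∈ [11, 33]
|AD| ∈ [0, 44]
|BC| ∈ [0, 44]
|AC| ∈ [0, 77]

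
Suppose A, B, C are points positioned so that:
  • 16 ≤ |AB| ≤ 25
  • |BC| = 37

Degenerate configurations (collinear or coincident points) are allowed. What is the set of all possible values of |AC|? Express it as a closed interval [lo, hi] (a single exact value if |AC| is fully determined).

|AC| ∈ [12, 62]  (≈ [12.0000, 62.0000])

|AB| ∈ [16, 25]
|BC| ∈ {37}
|AC| ∈ [12, 62]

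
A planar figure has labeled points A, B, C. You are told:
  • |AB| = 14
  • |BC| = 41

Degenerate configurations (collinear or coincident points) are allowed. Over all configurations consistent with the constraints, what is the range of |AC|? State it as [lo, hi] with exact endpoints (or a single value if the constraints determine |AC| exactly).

|AC| ∈ [27, 55]  (≈ [27.0000, 55.0000])

|AB| ∈ {14}
|BC| ∈ {41}
|AC| ∈ [27, 55]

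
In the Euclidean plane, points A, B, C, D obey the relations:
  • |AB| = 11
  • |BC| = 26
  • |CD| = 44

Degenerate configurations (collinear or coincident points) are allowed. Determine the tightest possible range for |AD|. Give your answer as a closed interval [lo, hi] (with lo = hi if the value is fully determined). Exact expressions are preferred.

|AB| ∈ {11}
|BC| ∈ {26}
|CD| ∈ {44}
|AC| ∈ [15, 37]
|BD| ∈ [18, 70]
|AD| ∈ [7, 81]

|AD| ∈ [7, 81]  (≈ [7.0000, 81.0000])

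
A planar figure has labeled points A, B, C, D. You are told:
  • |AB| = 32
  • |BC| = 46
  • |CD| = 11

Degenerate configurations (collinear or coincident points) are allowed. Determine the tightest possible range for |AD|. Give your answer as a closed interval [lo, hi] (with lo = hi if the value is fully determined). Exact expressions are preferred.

|AB| ∈ {32}
|BC| ∈ {46}
|CD| ∈ {11}
|AC| ∈ [14, 78]
|BD| ∈ [35, 57]
|AD| ∈ [3, 89]

|AD| ∈ [3, 89]  (≈ [3.0000, 89.0000])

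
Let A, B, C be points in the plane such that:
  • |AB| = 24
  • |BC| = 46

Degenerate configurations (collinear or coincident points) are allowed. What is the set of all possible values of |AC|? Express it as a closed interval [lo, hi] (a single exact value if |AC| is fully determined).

|AC| ∈ [22, 70]  (≈ [22.0000, 70.0000])

|AB| ∈ {24}
|BC| ∈ {46}
|AC| ∈ [22, 70]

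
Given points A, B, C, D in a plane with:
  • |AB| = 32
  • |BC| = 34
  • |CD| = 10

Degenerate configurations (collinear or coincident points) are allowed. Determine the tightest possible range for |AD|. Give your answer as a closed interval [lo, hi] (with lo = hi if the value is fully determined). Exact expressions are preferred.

|AB| ∈ {32}
|BC| ∈ {34}
|CD| ∈ {10}
|AC| ∈ [2, 66]
|BD| ∈ [24, 44]
|AD| ∈ [0, 76]

|AD| ∈ [0, 76]  (≈ [0.0000, 76.0000])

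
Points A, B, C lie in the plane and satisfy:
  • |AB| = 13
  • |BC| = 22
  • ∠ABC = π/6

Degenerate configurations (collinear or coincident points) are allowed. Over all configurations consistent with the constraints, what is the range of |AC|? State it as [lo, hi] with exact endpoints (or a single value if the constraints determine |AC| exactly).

|AC| = √(653 - 286·√(3))  (≈ 12.5552)

|AB| ∈ {13}
|BC| ∈ {22}
|AC| ∈ {√(653 - 286·√(3))}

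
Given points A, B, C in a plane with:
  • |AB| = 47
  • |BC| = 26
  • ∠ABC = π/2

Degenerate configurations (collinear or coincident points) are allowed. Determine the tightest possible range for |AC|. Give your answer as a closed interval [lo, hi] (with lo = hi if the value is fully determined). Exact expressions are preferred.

|AC| = √(2885)  (≈ 53.7122)

|AB| ∈ {47}
|BC| ∈ {26}
|AC| ∈ {√(2885)}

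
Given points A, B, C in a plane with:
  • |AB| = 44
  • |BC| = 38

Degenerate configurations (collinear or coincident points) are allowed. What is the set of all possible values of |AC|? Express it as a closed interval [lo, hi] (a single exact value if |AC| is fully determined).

|AB| ∈ {44}
|BC| ∈ {38}
|AC| ∈ [6, 82]

|AC| ∈ [6, 82]  (≈ [6.0000, 82.0000])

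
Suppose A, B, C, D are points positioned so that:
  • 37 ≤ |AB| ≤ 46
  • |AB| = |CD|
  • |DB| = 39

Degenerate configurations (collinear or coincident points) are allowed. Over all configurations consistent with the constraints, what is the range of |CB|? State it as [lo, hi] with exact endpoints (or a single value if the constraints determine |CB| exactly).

|CB| ∈ [0, 85]  (≈ [0.0000, 85.0000])

|AB| ∈ [37, 46]
|BD| ∈ {39}
|CD| ∈ [37, 46]
|AD| ∈ [0, 85]
|BC| ∈ [0, 85]
|AC| ∈ [0, 131]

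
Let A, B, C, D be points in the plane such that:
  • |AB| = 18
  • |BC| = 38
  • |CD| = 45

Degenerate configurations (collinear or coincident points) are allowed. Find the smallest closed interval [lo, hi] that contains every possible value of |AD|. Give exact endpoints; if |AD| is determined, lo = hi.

|AD| ∈ [0, 101]  (≈ [0.0000, 101.0000])

|AB| ∈ {18}
|BC| ∈ {38}
|CD| ∈ {45}
|AC| ∈ [20, 56]
|BD| ∈ [7, 83]
|AD| ∈ [0, 101]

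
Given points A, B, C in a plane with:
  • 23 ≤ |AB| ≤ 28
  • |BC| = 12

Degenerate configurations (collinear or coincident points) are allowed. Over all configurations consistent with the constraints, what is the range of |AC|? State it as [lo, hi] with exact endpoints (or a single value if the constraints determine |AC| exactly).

|AB| ∈ [23, 28]
|BC| ∈ {12}
|AC| ∈ [11, 40]

|AC| ∈ [11, 40]  (≈ [11.0000, 40.0000])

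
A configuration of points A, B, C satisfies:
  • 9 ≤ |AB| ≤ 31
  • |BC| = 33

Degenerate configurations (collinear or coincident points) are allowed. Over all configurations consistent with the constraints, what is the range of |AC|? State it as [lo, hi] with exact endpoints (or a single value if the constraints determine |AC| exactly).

|AB| ∈ [9, 31]
|BC| ∈ {33}
|AC| ∈ [2, 64]

|AC| ∈ [2, 64]  (≈ [2.0000, 64.0000])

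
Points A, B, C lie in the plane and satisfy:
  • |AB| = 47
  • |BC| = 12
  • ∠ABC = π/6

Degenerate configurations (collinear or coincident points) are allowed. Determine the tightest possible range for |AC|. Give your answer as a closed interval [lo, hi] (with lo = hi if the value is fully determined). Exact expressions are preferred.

|AC| = √(2353 - 564·√(3))  (≈ 37.0961)

|AB| ∈ {47}
|BC| ∈ {12}
|AC| ∈ {√(2353 - 564·√(3))}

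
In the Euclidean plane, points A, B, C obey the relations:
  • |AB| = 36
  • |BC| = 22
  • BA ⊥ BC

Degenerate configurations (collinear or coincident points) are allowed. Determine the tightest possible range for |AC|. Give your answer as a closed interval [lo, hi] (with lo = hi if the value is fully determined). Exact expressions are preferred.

|AC| = 2·√(445)  (≈ 42.1900)

|AB| ∈ {36}
|BC| ∈ {22}
|AC| ∈ {2·√(445)}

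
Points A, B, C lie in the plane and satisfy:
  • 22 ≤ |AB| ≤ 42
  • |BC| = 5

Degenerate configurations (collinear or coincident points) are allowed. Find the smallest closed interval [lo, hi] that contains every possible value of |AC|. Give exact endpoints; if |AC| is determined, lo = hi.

|AB| ∈ [22, 42]
|BC| ∈ {5}
|AC| ∈ [17, 47]

|AC| ∈ [17, 47]  (≈ [17.0000, 47.0000])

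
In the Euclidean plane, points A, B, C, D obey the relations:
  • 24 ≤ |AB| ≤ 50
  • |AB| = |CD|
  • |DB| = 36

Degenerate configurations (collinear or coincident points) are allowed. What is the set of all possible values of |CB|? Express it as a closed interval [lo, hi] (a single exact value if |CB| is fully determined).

|CB| ∈ [0, 86]  (≈ [0.0000, 86.0000])

|AB| ∈ [24, 50]
|BD| ∈ {36}
|CD| ∈ [24, 50]
|AD| ∈ [0, 86]
|BC| ∈ [0, 86]
|AC| ∈ [0, 136]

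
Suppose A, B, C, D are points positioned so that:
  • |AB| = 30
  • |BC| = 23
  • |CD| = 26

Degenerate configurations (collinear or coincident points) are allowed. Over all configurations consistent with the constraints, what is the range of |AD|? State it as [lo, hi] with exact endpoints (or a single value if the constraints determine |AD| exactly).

|AB| ∈ {30}
|BC| ∈ {23}
|CD| ∈ {26}
|AC| ∈ [7, 53]
|BD| ∈ [3, 49]
|AD| ∈ [0, 79]

|AD| ∈ [0, 79]  (≈ [0.0000, 79.0000])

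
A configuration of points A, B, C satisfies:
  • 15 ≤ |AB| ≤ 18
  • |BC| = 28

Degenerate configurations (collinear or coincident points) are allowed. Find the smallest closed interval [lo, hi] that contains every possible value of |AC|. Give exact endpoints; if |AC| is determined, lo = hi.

|AC| ∈ [10, 46]  (≈ [10.0000, 46.0000])

|AB| ∈ [15, 18]
|BC| ∈ {28}
|AC| ∈ [10, 46]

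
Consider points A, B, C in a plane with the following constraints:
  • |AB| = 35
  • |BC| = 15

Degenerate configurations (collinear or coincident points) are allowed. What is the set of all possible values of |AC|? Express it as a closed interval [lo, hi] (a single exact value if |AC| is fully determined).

|AC| ∈ [20, 50]  (≈ [20.0000, 50.0000])

|AB| ∈ {35}
|BC| ∈ {15}
|AC| ∈ [20, 50]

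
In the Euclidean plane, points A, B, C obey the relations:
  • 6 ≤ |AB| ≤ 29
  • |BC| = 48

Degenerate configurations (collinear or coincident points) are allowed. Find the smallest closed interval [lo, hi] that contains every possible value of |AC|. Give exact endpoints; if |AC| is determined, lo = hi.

|AB| ∈ [6, 29]
|BC| ∈ {48}
|AC| ∈ [19, 77]

|AC| ∈ [19, 77]  (≈ [19.0000, 77.0000])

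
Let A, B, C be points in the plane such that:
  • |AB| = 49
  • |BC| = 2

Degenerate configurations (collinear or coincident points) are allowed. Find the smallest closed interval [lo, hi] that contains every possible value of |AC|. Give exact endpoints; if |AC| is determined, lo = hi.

|AB| ∈ {49}
|BC| ∈ {2}
|AC| ∈ [47, 51]

|AC| ∈ [47, 51]  (≈ [47.0000, 51.0000])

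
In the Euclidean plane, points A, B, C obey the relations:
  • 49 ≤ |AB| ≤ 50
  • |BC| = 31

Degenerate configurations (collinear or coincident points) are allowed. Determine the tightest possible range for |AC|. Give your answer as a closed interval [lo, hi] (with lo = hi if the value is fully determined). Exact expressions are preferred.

|AC| ∈ [18, 81]  (≈ [18.0000, 81.0000])

|AB| ∈ [49, 50]
|BC| ∈ {31}
|AC| ∈ [18, 81]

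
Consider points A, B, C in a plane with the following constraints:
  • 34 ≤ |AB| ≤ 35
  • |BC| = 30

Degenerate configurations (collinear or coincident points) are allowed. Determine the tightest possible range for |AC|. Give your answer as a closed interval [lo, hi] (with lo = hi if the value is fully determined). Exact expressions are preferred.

|AC| ∈ [4, 65]  (≈ [4.0000, 65.0000])

|AB| ∈ [34, 35]
|BC| ∈ {30}
|AC| ∈ [4, 65]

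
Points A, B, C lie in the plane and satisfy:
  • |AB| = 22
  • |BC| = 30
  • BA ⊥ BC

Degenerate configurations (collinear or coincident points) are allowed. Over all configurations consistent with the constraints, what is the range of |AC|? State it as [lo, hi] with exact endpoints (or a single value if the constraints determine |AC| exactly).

|AB| ∈ {22}
|BC| ∈ {30}
|AC| ∈ {2·√(346)}

|AC| = 2·√(346)  (≈ 37.2022)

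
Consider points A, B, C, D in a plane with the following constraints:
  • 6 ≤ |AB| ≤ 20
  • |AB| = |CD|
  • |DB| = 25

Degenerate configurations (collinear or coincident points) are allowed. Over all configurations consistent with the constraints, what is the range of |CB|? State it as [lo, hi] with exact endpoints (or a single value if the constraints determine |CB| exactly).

|AB| ∈ [6, 20]
|BD| ∈ {25}
|CD| ∈ [6, 20]
|AD| ∈ [5, 45]
|BC| ∈ [5, 45]
|AC| ∈ [0, 65]

|CB| ∈ [5, 45]  (≈ [5.0000, 45.0000])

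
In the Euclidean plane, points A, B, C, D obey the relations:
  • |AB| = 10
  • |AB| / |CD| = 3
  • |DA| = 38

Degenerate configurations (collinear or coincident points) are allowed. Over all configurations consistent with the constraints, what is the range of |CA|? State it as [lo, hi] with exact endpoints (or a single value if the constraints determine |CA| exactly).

|CA| ∈ [104/3, 124/3]  (≈ [34.6667, 41.3333])

|AB| ∈ {10}
|AD| ∈ {38}
|CD| ∈ {10/3}
|BD| ∈ [28, 48]
|AC| ∈ [104/3, 124/3]
|BC| ∈ [74/3, 154/3]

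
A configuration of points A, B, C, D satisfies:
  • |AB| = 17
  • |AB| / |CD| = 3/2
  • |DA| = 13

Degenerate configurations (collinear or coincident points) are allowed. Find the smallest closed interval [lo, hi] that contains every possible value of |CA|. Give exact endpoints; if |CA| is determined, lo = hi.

|AB| ∈ {17}
|AD| ∈ {13}
|CD| ∈ {34/3}
|BD| ∈ [4, 30]
|AC| ∈ [5/3, 73/3]
|BC| ∈ [0, 124/3]

|CA| ∈ [5/3, 73/3]  (≈ [1.6667, 24.3333])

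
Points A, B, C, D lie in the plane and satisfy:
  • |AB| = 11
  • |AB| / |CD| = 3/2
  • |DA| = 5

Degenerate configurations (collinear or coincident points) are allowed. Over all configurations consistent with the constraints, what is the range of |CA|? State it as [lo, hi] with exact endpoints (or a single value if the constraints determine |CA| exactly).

|AB| ∈ {11}
|AD| ∈ {5}
|CD| ∈ {22/3}
|BD| ∈ [6, 16]
|AC| ∈ [7/3, 37/3]
|BC| ∈ [0, 70/3]

|CA| ∈ [7/3, 37/3]  (≈ [2.3333, 12.3333])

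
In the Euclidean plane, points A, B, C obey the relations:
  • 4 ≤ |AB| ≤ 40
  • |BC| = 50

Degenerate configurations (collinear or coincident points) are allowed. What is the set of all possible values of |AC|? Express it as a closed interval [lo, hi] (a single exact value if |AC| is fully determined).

|AC| ∈ [10, 90]  (≈ [10.0000, 90.0000])

|AB| ∈ [4, 40]
|BC| ∈ {50}
|AC| ∈ [10, 90]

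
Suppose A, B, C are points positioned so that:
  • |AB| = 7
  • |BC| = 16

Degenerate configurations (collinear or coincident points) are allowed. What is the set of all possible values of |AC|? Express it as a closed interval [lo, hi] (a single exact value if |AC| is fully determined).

|AB| ∈ {7}
|BC| ∈ {16}
|AC| ∈ [9, 23]

|AC| ∈ [9, 23]  (≈ [9.0000, 23.0000])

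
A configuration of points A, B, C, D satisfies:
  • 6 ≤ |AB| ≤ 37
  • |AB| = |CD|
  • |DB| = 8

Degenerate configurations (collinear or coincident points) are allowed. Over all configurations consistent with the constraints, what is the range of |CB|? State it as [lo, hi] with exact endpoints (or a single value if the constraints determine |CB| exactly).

|CB| ∈ [0, 45]  (≈ [0.0000, 45.0000])

|AB| ∈ [6, 37]
|BD| ∈ {8}
|CD| ∈ [6, 37]
|AD| ∈ [0, 45]
|BC| ∈ [0, 45]
|AC| ∈ [0, 82]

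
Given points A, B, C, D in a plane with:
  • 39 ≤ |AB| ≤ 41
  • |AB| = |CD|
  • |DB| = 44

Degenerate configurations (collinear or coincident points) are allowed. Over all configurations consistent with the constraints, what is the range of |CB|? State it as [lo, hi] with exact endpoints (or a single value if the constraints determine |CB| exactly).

|CB| ∈ [3, 85]  (≈ [3.0000, 85.0000])

|AB| ∈ [39, 41]
|BD| ∈ {44}
|CD| ∈ [39, 41]
|AD| ∈ [3, 85]
|BC| ∈ [3, 85]
|AC| ∈ [0, 126]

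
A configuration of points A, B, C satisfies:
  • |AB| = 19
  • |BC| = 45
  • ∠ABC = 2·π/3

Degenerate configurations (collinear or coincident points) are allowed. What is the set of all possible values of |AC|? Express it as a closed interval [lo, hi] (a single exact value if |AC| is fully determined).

|AC| = √(3241)  (≈ 56.9298)

|AB| ∈ {19}
|BC| ∈ {45}
|AC| ∈ {√(3241)}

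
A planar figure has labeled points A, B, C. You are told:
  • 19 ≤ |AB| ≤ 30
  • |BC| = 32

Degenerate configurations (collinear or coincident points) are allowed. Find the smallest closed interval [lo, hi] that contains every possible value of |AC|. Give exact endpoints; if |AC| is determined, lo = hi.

|AC| ∈ [2, 62]  (≈ [2.0000, 62.0000])

|AB| ∈ [19, 30]
|BC| ∈ {32}
|AC| ∈ [2, 62]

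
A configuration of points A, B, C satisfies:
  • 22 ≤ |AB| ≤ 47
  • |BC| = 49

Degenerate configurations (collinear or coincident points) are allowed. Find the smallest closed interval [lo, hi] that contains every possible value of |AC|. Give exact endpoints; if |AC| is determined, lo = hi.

|AC| ∈ [2, 96]  (≈ [2.0000, 96.0000])

|AB| ∈ [22, 47]
|BC| ∈ {49}
|AC| ∈ [2, 96]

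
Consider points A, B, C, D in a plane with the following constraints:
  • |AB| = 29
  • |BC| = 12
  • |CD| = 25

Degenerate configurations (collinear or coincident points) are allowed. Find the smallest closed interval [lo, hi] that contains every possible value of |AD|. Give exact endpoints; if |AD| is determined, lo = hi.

|AB| ∈ {29}
|BC| ∈ {12}
|CD| ∈ {25}
|AC| ∈ [17, 41]
|BD| ∈ [13, 37]
|AD| ∈ [0, 66]

|AD| ∈ [0, 66]  (≈ [0.0000, 66.0000])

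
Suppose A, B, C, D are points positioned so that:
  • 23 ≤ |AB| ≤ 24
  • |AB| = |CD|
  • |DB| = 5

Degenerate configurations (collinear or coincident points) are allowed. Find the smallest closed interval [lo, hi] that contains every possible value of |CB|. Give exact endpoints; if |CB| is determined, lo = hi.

|AB| ∈ [23, 24]
|BD| ∈ {5}
|CD| ∈ [23, 24]
|AD| ∈ [18, 29]
|BC| ∈ [18, 29]
|AC| ∈ [0, 53]

|CB| ∈ [18, 29]  (≈ [18.0000, 29.0000])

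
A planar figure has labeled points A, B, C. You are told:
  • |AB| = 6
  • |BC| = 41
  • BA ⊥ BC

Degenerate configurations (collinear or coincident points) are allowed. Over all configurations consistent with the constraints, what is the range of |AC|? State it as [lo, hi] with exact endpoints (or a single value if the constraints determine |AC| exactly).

|AB| ∈ {6}
|BC| ∈ {41}
|AC| ∈ {√(1717)}

|AC| = √(1717)  (≈ 41.4367)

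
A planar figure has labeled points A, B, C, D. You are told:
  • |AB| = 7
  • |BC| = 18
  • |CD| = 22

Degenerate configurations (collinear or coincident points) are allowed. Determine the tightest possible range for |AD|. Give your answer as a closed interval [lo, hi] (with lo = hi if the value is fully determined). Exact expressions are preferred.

|AB| ∈ {7}
|BC| ∈ {18}
|CD| ∈ {22}
|AC| ∈ [11, 25]
|BD| ∈ [4, 40]
|AD| ∈ [0, 47]

|AD| ∈ [0, 47]  (≈ [0.0000, 47.0000])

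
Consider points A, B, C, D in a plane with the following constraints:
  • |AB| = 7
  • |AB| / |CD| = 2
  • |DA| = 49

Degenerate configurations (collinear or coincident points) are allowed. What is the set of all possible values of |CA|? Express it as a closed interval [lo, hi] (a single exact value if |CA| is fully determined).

|AB| ∈ {7}
|AD| ∈ {49}
|CD| ∈ {7/2}
|BD| ∈ [42, 56]
|AC| ∈ [91/2, 105/2]
|BC| ∈ [77/2, 119/2]

|CA| ∈ [91/2, 105/2]  (≈ [45.5000, 52.5000])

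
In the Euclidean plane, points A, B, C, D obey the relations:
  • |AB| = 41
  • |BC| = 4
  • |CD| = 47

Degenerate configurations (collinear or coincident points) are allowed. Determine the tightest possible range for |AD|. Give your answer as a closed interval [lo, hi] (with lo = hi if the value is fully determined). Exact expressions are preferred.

|AD| ∈ [2, 92]  (≈ [2.0000, 92.0000])

|AB| ∈ {41}
|BC| ∈ {4}
|CD| ∈ {47}
|AC| ∈ [37, 45]
|BD| ∈ [43, 51]
|AD| ∈ [2, 92]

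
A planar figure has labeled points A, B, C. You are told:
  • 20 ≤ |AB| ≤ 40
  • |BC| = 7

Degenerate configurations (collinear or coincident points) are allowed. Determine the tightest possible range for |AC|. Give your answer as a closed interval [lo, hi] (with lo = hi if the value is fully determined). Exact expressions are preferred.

|AC| ∈ [13, 47]  (≈ [13.0000, 47.0000])

|AB| ∈ [20, 40]
|BC| ∈ {7}
|AC| ∈ [13, 47]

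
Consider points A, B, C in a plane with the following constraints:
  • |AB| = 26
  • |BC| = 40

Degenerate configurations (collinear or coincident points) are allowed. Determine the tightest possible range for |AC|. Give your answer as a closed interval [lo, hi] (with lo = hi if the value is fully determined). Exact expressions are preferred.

|AC| ∈ [14, 66]  (≈ [14.0000, 66.0000])

|AB| ∈ {26}
|BC| ∈ {40}
|AC| ∈ [14, 66]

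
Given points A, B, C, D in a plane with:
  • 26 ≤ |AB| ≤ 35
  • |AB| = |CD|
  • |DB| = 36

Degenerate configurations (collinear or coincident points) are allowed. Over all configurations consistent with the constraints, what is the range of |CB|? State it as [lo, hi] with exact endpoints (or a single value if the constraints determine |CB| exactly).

|AB| ∈ [26, 35]
|BD| ∈ {36}
|CD| ∈ [26, 35]
|AD| ∈ [1, 71]
|BC| ∈ [1, 71]
|AC| ∈ [0, 106]

|CB| ∈ [1, 71]  (≈ [1.0000, 71.0000])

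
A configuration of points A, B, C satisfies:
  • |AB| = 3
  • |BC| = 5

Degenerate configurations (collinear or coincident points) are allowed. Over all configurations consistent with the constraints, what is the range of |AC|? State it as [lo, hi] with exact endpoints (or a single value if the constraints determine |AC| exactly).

|AC| ∈ [2, 8]  (≈ [2.0000, 8.0000])

|AB| ∈ {3}
|BC| ∈ {5}
|AC| ∈ [2, 8]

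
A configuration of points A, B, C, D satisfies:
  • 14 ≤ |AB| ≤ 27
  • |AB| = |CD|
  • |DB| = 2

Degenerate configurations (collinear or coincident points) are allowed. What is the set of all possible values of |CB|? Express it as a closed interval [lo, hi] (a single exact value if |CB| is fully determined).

|AB| ∈ [14, 27]
|BD| ∈ {2}
|CD| ∈ [14, 27]
|AD| ∈ [12, 29]
|BC| ∈ [12, 29]
|AC| ∈ [0, 56]

|CB| ∈ [12, 29]  (≈ [12.0000, 29.0000])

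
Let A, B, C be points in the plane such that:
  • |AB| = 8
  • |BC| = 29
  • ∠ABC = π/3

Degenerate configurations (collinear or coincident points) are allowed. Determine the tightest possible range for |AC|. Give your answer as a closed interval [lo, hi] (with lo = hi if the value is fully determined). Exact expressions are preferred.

|AC| = √(673)  (≈ 25.9422)

|AB| ∈ {8}
|BC| ∈ {29}
|AC| ∈ {√(673)}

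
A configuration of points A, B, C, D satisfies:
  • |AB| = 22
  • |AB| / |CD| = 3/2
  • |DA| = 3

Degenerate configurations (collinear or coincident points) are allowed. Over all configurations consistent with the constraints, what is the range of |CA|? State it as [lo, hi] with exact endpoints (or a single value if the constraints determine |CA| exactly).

|AB| ∈ {22}
|AD| ∈ {3}
|CD| ∈ {44/3}
|BD| ∈ [19, 25]
|AC| ∈ [35/3, 53/3]
|BC| ∈ [13/3, 119/3]

|CA| ∈ [35/3, 53/3]  (≈ [11.6667, 17.6667])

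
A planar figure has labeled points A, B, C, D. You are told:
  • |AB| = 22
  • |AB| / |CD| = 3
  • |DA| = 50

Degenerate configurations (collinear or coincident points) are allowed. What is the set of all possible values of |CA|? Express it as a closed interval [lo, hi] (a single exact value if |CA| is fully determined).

|CA| ∈ [128/3, 172/3]  (≈ [42.6667, 57.3333])

|AB| ∈ {22}
|AD| ∈ {50}
|CD| ∈ {22/3}
|BD| ∈ [28, 72]
|AC| ∈ [128/3, 172/3]
|BC| ∈ [62/3, 238/3]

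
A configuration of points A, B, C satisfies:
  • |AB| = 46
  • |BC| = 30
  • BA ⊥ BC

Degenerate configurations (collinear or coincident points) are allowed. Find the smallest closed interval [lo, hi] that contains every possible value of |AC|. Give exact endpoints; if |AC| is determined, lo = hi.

|AB| ∈ {46}
|BC| ∈ {30}
|AC| ∈ {2·√(754)}

|AC| = 2·√(754)  (≈ 54.9181)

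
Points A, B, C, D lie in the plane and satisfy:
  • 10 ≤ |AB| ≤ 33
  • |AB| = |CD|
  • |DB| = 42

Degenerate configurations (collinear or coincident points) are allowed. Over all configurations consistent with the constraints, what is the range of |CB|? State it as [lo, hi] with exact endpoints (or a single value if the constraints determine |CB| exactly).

|CB| ∈ [9, 75]  (≈ [9.0000, 75.0000])

|AB| ∈ [10, 33]
|BD| ∈ {42}
|CD| ∈ [10, 33]
|AD| ∈ [9, 75]
|BC| ∈ [9, 75]
|AC| ∈ [0, 108]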